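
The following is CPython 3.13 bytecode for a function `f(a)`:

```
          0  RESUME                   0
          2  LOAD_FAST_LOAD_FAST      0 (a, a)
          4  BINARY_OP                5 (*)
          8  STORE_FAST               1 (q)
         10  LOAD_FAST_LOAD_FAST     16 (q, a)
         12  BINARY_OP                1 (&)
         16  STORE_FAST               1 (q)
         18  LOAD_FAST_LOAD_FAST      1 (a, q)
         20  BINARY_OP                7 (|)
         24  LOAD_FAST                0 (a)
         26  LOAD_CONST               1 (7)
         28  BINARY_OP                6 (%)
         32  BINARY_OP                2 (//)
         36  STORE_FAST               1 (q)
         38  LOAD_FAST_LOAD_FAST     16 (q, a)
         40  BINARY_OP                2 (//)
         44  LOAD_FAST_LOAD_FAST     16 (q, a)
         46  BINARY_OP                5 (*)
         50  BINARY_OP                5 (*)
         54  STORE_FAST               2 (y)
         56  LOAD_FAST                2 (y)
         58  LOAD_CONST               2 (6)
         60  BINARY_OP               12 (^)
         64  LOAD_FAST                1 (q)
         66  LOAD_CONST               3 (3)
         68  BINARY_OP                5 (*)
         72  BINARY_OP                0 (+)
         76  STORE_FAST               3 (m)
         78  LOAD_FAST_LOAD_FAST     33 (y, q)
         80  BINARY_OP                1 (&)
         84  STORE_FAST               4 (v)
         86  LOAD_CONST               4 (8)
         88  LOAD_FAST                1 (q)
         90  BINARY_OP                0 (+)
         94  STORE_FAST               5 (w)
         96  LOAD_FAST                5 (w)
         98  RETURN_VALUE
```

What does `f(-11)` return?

LOAD_FAST_LOAD_FAST a,a → push -11,-11. Stack: [-11, -11]
BINARY_OP * → -11 * -11 = 121. Stack: [121]
STORE_FAST q → q=121. Stack: []
LOAD_FAST_LOAD_FAST q,a → push 121,-11. Stack: [121, -11]
BINARY_OP & → 121 & -11 = 113. Stack: [113]
STORE_FAST q → q=113. Stack: []
LOAD_FAST_LOAD_FAST a,q → push -11,113. Stack: [-11, 113]
BINARY_OP | → -11 | 113 = -11. Stack: [-11]
LOAD_FAST a → push -11. Stack: [-11, -11]
LOAD_CONST → push 7. Stack: [-11, -11, 7]
BINARY_OP % → -11 % 7 = 3. Stack: [-11, 3]
BINARY_OP // → -11 // 3 = -4. Stack: [-4]
STORE_FAST q → q=-4. Stack: []
LOAD_FAST_LOAD_FAST q,a → push -4,-11. Stack: [-4, -11]
BINARY_OP // → -4 // -11 = 0. Stack: [0]
LOAD_FAST_LOAD_FAST q,a → push -4,-11. Stack: [0, -4, -11]
BINARY_OP * → -4 * -11 = 44. Stack: [0, 44]
BINARY_OP * → 0 * 44 = 0. Stack: [0]
STORE_FAST y → y=0. Stack: []
LOAD_FAST y → push 0. Stack: [0]
LOAD_CONST → push 6. Stack: [0, 6]
BINARY_OP ^ → 0 ^ 6 = 6. Stack: [6]
LOAD_FAST q → push -4. Stack: [6, -4]
LOAD_CONST → push 3. Stack: [6, -4, 3]
BINARY_OP * → -4 * 3 = -12. Stack: [6, -12]
BINARY_OP + → 6 + -12 = -6. Stack: [-6]
STORE_FAST m → m=-6. Stack: []
LOAD_FAST_LOAD_FAST y,q → push 0,-4. Stack: [0, -4]
BINARY_OP & → 0 & -4 = 0. Stack: [0]
STORE_FAST v → v=0. Stack: []
LOAD_CONST → push 8. Stack: [8]
LOAD_FAST q → push -4. Stack: [8, -4]
BINARY_OP + → 8 + -4 = 4. Stack: [4]
STORE_FAST w → w=4. Stack: []
LOAD_FAST w → push 4. Stack: [4]
RETURN_VALUE → return 4.

4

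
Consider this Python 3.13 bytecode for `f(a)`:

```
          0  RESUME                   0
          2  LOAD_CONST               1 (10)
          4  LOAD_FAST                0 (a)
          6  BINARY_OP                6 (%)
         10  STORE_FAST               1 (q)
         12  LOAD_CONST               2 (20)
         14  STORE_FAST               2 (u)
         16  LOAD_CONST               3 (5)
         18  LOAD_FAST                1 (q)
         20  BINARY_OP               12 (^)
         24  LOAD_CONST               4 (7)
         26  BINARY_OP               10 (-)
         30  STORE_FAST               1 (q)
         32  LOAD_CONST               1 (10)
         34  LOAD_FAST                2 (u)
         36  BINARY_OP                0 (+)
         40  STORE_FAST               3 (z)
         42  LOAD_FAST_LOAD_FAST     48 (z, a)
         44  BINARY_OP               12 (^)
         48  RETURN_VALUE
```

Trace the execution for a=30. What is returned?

LOAD_CONST → push 10. Stack: [10]
LOAD_FAST a → push 30. Stack: [10, 30]
BINARY_OP % → 10 % 30 = 10. Stack: [10]
STORE_FAST q → q=10. Stack: []
LOAD_CONST → push 20. Stack: [20]
STORE_FAST u → u=20. Stack: []
LOAD_CONST → push 5. Stack: [5]
LOAD_FAST q → push 10. Stack: [5, 10]
BINARY_OP ^ → 5 ^ 10 = 15. Stack: [15]
LOAD_CONST → push 7. Stack: [15, 7]
BINARY_OP - → 15 - 7 = 8. Stack: [8]
STORE_FAST q → q=8. Stack: []
LOAD_CONST → push 10. Stack: [10]
LOAD_FAST u → push 20. Stack: [10, 20]
BINARY_OP + → 10 + 20 = 30. Stack: [30]
STORE_FAST z → z=30. Stack: []
LOAD_FAST_LOAD_FAST z,a → push 30,30. Stack: [30, 30]
BINARY_OP ^ → 30 ^ 30 = 0. Stack: [0]
RETURN_VALUE → return 0.

0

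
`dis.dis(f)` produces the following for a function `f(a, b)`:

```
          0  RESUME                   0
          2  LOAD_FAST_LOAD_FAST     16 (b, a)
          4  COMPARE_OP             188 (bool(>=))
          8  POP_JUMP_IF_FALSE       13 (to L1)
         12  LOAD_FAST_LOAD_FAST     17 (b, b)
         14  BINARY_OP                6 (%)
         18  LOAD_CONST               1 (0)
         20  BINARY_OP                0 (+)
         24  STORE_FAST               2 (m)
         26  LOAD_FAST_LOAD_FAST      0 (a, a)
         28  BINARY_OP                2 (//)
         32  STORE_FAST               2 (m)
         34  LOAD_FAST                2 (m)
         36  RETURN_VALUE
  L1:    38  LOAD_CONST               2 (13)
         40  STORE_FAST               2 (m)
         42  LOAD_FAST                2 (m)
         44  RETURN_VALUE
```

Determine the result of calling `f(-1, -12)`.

13

LOAD_FAST_LOAD_FAST b,a → push -12,-1. Stack: [-12, -1]
COMPARE_OP bool(>=) → -12 vs -1 = False. Stack: [False]
POP_JUMP_IF_FALSE → pop False; jump. Stack: []
LOAD_CONST → push 13. Stack: [13]
STORE_FAST m → m=13. Stack: []
LOAD_FAST m → push 13. Stack: [13]
RETURN_VALUE → return 13.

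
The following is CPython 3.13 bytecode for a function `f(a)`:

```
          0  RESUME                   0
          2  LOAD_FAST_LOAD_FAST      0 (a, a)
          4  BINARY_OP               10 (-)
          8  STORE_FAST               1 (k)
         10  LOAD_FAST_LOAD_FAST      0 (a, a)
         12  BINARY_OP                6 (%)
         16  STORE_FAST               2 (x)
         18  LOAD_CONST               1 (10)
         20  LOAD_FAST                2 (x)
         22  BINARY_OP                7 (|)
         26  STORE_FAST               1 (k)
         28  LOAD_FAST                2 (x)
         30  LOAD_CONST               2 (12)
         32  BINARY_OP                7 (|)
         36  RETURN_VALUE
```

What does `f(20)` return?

LOAD_FAST_LOAD_FAST a,a → push 20,20. Stack: [20, 20]
BINARY_OP - → 20 - 20 = 0. Stack: [0]
STORE_FAST k → k=0. Stack: []
LOAD_FAST_LOAD_FAST a,a → push 20,20. Stack: [20, 20]
BINARY_OP % → 20 % 20 = 0. Stack: [0]
STORE_FAST x → x=0. Stack: []
LOAD_CONST → push 10. Stack: [10]
LOAD_FAST x → push 0. Stack: [10, 0]
BINARY_OP | → 10 | 0 = 10. Stack: [10]
STORE_FAST k → k=10. Stack: []
LOAD_FAST x → push 0. Stack: [0]
LOAD_CONST → push 12. Stack: [0, 12]
BINARY_OP | → 0 | 12 = 12. Stack: [12]
RETURN_VALUE → return 12.

12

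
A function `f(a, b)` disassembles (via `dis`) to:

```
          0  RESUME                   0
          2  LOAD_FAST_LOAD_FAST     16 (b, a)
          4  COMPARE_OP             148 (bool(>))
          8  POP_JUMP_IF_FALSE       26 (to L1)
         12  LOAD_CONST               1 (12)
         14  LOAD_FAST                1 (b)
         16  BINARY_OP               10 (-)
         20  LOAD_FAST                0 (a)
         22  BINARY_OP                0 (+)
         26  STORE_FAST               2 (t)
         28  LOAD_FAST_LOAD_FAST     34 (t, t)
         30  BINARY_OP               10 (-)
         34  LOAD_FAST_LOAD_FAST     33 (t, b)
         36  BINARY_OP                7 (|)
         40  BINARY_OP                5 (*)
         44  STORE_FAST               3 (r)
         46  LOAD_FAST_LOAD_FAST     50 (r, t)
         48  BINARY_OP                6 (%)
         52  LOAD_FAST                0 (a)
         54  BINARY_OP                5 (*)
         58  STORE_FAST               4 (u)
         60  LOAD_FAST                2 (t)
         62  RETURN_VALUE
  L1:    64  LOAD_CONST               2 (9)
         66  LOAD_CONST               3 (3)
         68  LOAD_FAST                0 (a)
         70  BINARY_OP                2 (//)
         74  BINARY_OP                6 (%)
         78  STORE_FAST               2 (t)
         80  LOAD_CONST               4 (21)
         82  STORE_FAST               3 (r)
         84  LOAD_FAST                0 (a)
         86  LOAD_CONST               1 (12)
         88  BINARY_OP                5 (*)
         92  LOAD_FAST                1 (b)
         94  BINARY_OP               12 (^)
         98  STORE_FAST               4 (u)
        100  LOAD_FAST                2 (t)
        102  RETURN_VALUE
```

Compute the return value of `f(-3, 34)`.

-25

LOAD_FAST_LOAD_FAST b,a → push 34,-3. Stack: [34, -3]
COMPARE_OP bool(>) → 34 vs -3 = True. Stack: [True]
POP_JUMP_IF_FALSE → pop True; no jump. Stack: []
LOAD_CONST → push 12. Stack: [12]
LOAD_FAST b → push 34. Stack: [12, 34]
BINARY_OP - → 12 - 34 = -22. Stack: [-22]
LOAD_FAST a → push -3. Stack: [-22, -3]
BINARY_OP + → -22 + -3 = -25. Stack: [-25]
STORE_FAST t → t=-25. Stack: []
LOAD_FAST_LOAD_FAST t,t → push -25,-25. Stack: [-25, -25]
BINARY_OP - → -25 - -25 = 0. Stack: [0]
LOAD_FAST_LOAD_FAST t,b → push -25,34. Stack: [0, -25, 34]
BINARY_OP | → -25 | 34 = -25. Stack: [0, -25]
BINARY_OP * → 0 * -25 = 0. Stack: [0]
STORE_FAST r → r=0. Stack: []
LOAD_FAST_LOAD_FAST r,t → push 0,-25. Stack: [0, -25]
BINARY_OP % → 0 % -25 = 0. Stack: [0]
LOAD_FAST a → push -3. Stack: [0, -3]
BINARY_OP * → 0 * -3 = 0. Stack: [0]
STORE_FAST u → u=0. Stack: []
LOAD_FAST t → push -25. Stack: [-25]
RETURN_VALUE → return -25.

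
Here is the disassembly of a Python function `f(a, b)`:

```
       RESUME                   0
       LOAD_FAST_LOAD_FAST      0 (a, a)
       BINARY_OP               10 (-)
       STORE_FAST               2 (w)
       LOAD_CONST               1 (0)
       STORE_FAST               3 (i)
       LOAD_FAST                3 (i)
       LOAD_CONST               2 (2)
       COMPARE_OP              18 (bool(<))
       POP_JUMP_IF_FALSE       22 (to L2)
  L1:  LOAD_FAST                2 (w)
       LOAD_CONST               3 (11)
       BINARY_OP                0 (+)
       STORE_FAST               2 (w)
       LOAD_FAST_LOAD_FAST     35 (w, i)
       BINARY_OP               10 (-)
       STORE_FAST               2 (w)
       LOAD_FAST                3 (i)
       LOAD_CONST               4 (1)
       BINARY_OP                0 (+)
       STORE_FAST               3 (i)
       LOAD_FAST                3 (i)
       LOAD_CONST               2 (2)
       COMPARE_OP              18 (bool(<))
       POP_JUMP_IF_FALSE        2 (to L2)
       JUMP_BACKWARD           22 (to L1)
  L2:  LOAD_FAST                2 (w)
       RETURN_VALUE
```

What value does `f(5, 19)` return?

21

LOAD_FAST_LOAD_FAST a,a → push 5,5. Stack: [5, 5]
BINARY_OP - → 5 - 5 = 0. Stack: [0]
STORE_FAST w → w=0. Stack: []
LOAD_CONST → push 0. Stack: [0]
STORE_FAST i → i=0. Stack: []
LOAD_FAST i → push 0. Stack: [0]
LOAD_CONST → push 2. Stack: [0, 2]
COMPARE_OP bool(<) → 0 vs 2 = True. Stack: [True]
POP_JUMP_IF_FALSE → pop True; no jump. Stack: []
LOAD_FAST w → push 0. Stack: [0]
LOAD_CONST → push 11. Stack: [0, 11]
BINARY_OP + → 0 + 11 = 11. Stack: [11]
STORE_FAST w → w=11. Stack: []
LOAD_FAST_LOAD_FAST w,i → push 11,0. Stack: [11, 0]
BINARY_OP - → 11 - 0 = 11. Stack: [11]
STORE_FAST w → w=11. Stack: []
LOAD_FAST i → push 0. Stack: [0]
LOAD_CONST → push 1. Stack: [0, 1]
BINARY_OP + → 0 + 1 = 1. Stack: [1]
STORE_FAST i → i=1. Stack: []
LOAD_FAST i → push 1. Stack: [1]
LOAD_CONST → push 2. Stack: [1, 2]
COMPARE_OP bool(<) → 1 vs 2 = True. Stack: [True]
POP_JUMP_IF_FALSE → pop True; no jump. Stack: []
LOAD_FAST w → push 11. Stack: [11]
LOAD_CONST → push 11. Stack: [11, 11]
BINARY_OP + → 11 + 11 = 22. Stack: [22]
STORE_FAST w → w=22. Stack: []
LOAD_FAST_LOAD_FAST w,i → push 22,1. Stack: [22, 1]
BINARY_OP - → 22 - 1 = 21. Stack: [21]
STORE_FAST w → w=21. Stack: []
LOAD_FAST i → push 1. Stack: [1]
LOAD_CONST → push 1. Stack: [1, 1]
BINARY_OP + → 1 + 1 = 2. Stack: [2]
STORE_FAST i → i=2. Stack: []
LOAD_FAST i → push 2. Stack: [2]
LOAD_CONST → push 2. Stack: [2, 2]
COMPARE_OP bool(<) → 2 vs 2 = False. Stack: [False]
POP_JUMP_IF_FALSE → pop False; jump. Stack: []
LOAD_FAST w → push 21. Stack: [21]
RETURN_VALUE → return 21.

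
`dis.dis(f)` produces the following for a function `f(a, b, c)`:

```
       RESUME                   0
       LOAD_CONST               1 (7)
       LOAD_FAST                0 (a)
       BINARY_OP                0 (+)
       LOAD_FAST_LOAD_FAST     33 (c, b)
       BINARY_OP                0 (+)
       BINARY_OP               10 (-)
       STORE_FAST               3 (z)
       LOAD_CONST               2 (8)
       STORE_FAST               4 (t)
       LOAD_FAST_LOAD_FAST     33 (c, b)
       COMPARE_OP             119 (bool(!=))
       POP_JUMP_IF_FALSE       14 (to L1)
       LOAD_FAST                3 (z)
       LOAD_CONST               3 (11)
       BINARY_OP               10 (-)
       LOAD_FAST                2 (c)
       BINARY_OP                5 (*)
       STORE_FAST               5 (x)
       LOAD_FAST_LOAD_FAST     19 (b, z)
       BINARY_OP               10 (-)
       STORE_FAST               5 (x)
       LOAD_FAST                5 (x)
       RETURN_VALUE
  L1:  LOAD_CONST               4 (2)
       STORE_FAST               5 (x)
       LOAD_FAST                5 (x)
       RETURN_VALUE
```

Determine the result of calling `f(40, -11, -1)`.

-70

LOAD_CONST → push 7. Stack: [7]
LOAD_FAST a → push 40. Stack: [7, 40]
BINARY_OP + → 7 + 40 = 47. Stack: [47]
LOAD_FAST_LOAD_FAST c,b → push -1,-11. Stack: [47, -1, -11]
BINARY_OP + → -1 + -11 = -12. Stack: [47, -12]
BINARY_OP - → 47 - -12 = 59. Stack: [59]
STORE_FAST z → z=59. Stack: []
LOAD_CONST → push 8. Stack: [8]
STORE_FAST t → t=8. Stack: []
LOAD_FAST_LOAD_FAST c,b → push -1,-11. Stack: [-1, -11]
COMPARE_OP bool(!=) → -1 vs -11 = True. Stack: [True]
POP_JUMP_IF_FALSE → pop True; no jump. Stack: []
LOAD_FAST z → push 59. Stack: [59]
LOAD_CONST → push 11. Stack: [59, 11]
BINARY_OP - → 59 - 11 = 48. Stack: [48]
LOAD_FAST c → push -1. Stack: [48, -1]
BINARY_OP * → 48 * -1 = -48. Stack: [-48]
STORE_FAST x → x=-48. Stack: []
LOAD_FAST_LOAD_FAST b,z → push -11,59. Stack: [-11, 59]
BINARY_OP - → -11 - 59 = -70. Stack: [-70]
STORE_FAST x → x=-70. Stack: []
LOAD_FAST x → push -70. Stack: [-70]
RETURN_VALUE → return -70.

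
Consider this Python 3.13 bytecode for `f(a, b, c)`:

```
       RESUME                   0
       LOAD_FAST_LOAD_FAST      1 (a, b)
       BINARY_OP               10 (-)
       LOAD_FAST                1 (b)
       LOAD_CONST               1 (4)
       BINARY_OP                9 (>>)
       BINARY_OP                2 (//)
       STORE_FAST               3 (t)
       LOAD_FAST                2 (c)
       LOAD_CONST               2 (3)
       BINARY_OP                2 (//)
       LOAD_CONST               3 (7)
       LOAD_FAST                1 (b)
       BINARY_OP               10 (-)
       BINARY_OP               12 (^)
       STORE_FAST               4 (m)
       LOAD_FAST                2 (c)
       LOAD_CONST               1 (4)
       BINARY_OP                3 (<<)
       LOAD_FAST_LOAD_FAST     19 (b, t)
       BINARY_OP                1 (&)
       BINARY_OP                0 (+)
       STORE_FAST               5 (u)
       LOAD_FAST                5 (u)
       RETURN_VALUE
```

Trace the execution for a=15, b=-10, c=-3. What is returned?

-74

LOAD_FAST_LOAD_FAST a,b → push 15,-10. Stack: [15, -10]
BINARY_OP - → 15 - -10 = 25. Stack: [25]
LOAD_FAST b → push -10. Stack: [25, -10]
LOAD_CONST → push 4. Stack: [25, -10, 4]
BINARY_OP >> → -10 >> 4 = -1. Stack: [25, -1]
BINARY_OP // → 25 // -1 = -25. Stack: [-25]
STORE_FAST t → t=-25. Stack: []
LOAD_FAST c → push -3. Stack: [-3]
LOAD_CONST → push 3. Stack: [-3, 3]
BINARY_OP // → -3 // 3 = -1. Stack: [-1]
LOAD_CONST → push 7. Stack: [-1, 7]
LOAD_FAST b → push -10. Stack: [-1, 7, -10]
BINARY_OP - → 7 - -10 = 17. Stack: [-1, 17]
BINARY_OP ^ → -1 ^ 17 = -18. Stack: [-18]
STORE_FAST m → m=-18. Stack: []
LOAD_FAST c → push -3. Stack: [-3]
LOAD_CONST → push 4. Stack: [-3, 4]
BINARY_OP << → -3 << 4 = -48. Stack: [-48]
LOAD_FAST_LOAD_FAST b,t → push -10,-25. Stack: [-48, -10, -25]
BINARY_OP & → -10 & -25 = -26. Stack: [-48, -26]
BINARY_OP + → -48 + -26 = -74. Stack: [-74]
STORE_FAST u → u=-74. Stack: []
LOAD_FAST u → push -74. Stack: [-74]
RETURN_VALUE → return -74.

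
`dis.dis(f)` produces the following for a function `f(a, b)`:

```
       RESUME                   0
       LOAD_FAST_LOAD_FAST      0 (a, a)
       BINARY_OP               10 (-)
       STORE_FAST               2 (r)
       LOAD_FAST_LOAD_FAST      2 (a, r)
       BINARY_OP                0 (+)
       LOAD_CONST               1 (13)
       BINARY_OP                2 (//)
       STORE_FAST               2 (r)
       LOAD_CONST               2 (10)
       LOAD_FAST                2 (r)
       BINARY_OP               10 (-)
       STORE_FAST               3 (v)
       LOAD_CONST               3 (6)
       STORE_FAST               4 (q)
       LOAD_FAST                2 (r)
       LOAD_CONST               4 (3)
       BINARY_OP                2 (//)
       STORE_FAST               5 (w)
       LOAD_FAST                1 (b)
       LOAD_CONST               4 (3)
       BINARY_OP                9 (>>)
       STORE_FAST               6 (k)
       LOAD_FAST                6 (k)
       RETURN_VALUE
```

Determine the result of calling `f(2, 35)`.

LOAD_FAST_LOAD_FAST a,a → push 2,2. Stack: [2, 2]
BINARY_OP - → 2 - 2 = 0. Stack: [0]
STORE_FAST r → r=0. Stack: []
LOAD_FAST_LOAD_FAST a,r → push 2,0. Stack: [2, 0]
BINARY_OP + → 2 + 0 = 2. Stack: [2]
LOAD_CONST → push 13. Stack: [2, 13]
BINARY_OP // → 2 // 13 = 0. Stack: [0]
STORE_FAST r → r=0. Stack: []
LOAD_CONST → push 10. Stack: [10]
LOAD_FAST r → push 0. Stack: [10, 0]
BINARY_OP - → 10 - 0 = 10. Stack: [10]
STORE_FAST v → v=10. Stack: []
LOAD_CONST → push 6. Stack: [6]
STORE_FAST q → q=6. Stack: []
LOAD_FAST r → push 0. Stack: [0]
LOAD_CONST → push 3. Stack: [0, 3]
BINARY_OP // → 0 // 3 = 0. Stack: [0]
STORE_FAST w → w=0. Stack: []
LOAD_FAST b → push 35. Stack: [35]
LOAD_CONST → push 3. Stack: [35, 3]
BINARY_OP >> → 35 >> 3 = 4. Stack: [4]
STORE_FAST k → k=4. Stack: []
LOAD_FAST k → push 4. Stack: [4]
RETURN_VALUE → return 4.

4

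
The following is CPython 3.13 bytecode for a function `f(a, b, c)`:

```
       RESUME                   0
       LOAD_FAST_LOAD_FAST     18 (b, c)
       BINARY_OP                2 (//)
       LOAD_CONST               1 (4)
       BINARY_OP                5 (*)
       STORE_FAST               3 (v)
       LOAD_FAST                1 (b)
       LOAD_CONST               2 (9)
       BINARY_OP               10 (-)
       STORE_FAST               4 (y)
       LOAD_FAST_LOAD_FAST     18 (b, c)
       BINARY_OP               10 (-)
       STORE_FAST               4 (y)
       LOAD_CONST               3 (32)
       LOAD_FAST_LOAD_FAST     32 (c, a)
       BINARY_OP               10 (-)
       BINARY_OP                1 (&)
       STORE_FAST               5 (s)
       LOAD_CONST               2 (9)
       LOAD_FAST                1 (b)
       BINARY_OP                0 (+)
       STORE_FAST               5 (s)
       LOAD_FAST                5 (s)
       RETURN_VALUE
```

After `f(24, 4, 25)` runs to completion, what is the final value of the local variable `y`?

LOAD_FAST_LOAD_FAST b,c → push 4,25. Stack: [4, 25]
BINARY_OP // → 4 // 25 = 0. Stack: [0]
LOAD_CONST → push 4. Stack: [0, 4]
BINARY_OP * → 0 * 4 = 0. Stack: [0]
STORE_FAST v → v=0. Stack: []
LOAD_FAST b → push 4. Stack: [4]
LOAD_CONST → push 9. Stack: [4, 9]
BINARY_OP - → 4 - 9 = -5. Stack: [-5]
STORE_FAST y → y=-5. Stack: []
LOAD_FAST_LOAD_FAST b,c → push 4,25. Stack: [4, 25]
BINARY_OP - → 4 - 25 = -21. Stack: [-21]
STORE_FAST y → y=-21. Stack: []
LOAD_CONST → push 32. Stack: [32]
LOAD_FAST_LOAD_FAST c,a → push 25,24. Stack: [32, 25, 24]
BINARY_OP - → 25 - 24 = 1. Stack: [32, 1]
BINARY_OP & → 32 & 1 = 0. Stack: [0]
STORE_FAST s → s=0. Stack: []
LOAD_CONST → push 9. Stack: [9]
LOAD_FAST b → push 4. Stack: [9, 4]
BINARY_OP + → 9 + 4 = 13. Stack: [13]
STORE_FAST s → s=13. Stack: []
LOAD_FAST s → push 13. Stack: [13]
RETURN_VALUE → return 13.

-21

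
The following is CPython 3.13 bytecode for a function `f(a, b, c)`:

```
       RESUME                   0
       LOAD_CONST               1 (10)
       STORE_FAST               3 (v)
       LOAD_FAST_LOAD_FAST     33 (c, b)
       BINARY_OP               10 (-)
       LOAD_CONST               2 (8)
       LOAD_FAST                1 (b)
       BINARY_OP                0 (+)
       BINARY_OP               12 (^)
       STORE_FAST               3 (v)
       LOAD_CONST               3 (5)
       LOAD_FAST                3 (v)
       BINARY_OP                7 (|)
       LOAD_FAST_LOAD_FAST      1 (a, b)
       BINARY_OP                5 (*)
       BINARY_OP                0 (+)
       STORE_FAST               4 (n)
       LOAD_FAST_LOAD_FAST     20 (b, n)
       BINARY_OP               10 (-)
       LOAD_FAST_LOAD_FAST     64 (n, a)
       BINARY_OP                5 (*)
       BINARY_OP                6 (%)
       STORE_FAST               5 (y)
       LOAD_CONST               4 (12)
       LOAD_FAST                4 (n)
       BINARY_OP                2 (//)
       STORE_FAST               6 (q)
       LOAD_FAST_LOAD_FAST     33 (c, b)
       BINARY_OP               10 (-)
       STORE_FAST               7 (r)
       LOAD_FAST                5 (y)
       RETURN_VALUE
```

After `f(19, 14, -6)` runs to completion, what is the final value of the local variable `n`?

LOAD_CONST → push 10. Stack: [10]
STORE_FAST v → v=10. Stack: []
LOAD_FAST_LOAD_FAST c,b → push -6,14. Stack: [-6, 14]
BINARY_OP - → -6 - 14 = -20. Stack: [-20]
LOAD_CONST → push 8. Stack: [-20, 8]
LOAD_FAST b → push 14. Stack: [-20, 8, 14]
BINARY_OP + → 8 + 14 = 22. Stack: [-20, 22]
BINARY_OP ^ → -20 ^ 22 = -6. Stack: [-6]
STORE_FAST v → v=-6. Stack: []
LOAD_CONST → push 5. Stack: [5]
LOAD_FAST v → push -6. Stack: [5, -6]
BINARY_OP | → 5 | -6 = -1. Stack: [-1]
LOAD_FAST_LOAD_FAST a,b → push 19,14. Stack: [-1, 19, 14]
BINARY_OP * → 19 * 14 = 266. Stack: [-1, 266]
BINARY_OP + → -1 + 266 = 265. Stack: [265]
STORE_FAST n → n=265. Stack: []
LOAD_FAST_LOAD_FAST b,n → push 14,265. Stack: [14, 265]
BINARY_OP - → 14 - 265 = -251. Stack: [-251]
LOAD_FAST_LOAD_FAST n,a → push 265,19. Stack: [-251, 265, 19]
BINARY_OP * → 265 * 19 = 5035. Stack: [-251, 5035]
BINARY_OP % → -251 % 5035 = 4784. Stack: [4784]
STORE_FAST y → y=4784. Stack: []
LOAD_CONST → push 12. Stack: [12]
LOAD_FAST n → push 265. Stack: [12, 265]
BINARY_OP // → 12 // 265 = 0. Stack: [0]
STORE_FAST q → q=0. Stack: []
LOAD_FAST_LOAD_FAST c,b → push -6,14. Stack: [-6, 14]
BINARY_OP - → -6 - 14 = -20. Stack: [-20]
STORE_FAST r → r=-20. Stack: []
LOAD_FAST y → push 4784. Stack: [4784]
RETURN_VALUE → return 4784.

265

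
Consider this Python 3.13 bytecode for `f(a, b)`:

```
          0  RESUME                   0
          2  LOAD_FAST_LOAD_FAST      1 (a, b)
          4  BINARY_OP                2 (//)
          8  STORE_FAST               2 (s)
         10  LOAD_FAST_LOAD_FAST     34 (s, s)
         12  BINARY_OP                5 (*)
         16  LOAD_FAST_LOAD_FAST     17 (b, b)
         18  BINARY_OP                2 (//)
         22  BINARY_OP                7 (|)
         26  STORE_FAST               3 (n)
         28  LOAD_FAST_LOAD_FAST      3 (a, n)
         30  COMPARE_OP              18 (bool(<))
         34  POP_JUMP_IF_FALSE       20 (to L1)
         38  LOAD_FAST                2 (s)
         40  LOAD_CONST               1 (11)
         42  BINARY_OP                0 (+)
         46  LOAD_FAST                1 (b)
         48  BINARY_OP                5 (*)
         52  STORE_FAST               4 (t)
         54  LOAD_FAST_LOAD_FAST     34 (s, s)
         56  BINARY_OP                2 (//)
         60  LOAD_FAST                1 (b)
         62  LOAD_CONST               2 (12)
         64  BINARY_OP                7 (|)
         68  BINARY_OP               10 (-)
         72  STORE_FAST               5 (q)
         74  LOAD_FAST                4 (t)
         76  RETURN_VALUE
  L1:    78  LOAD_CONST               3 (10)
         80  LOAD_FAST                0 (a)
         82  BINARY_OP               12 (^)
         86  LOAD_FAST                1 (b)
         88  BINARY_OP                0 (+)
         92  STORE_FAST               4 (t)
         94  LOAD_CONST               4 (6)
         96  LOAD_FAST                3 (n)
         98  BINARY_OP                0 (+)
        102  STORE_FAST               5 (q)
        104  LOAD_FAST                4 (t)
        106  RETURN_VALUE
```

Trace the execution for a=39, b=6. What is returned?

LOAD_FAST_LOAD_FAST a,b → push 39,6. Stack: [39, 6]
BINARY_OP // → 39 // 6 = 6. Stack: [6]
STORE_FAST s → s=6. Stack: []
LOAD_FAST_LOAD_FAST s,s → push 6,6. Stack: [6, 6]
BINARY_OP * → 6 * 6 = 36. Stack: [36]
LOAD_FAST_LOAD_FAST b,b → push 6,6. Stack: [36, 6, 6]
BINARY_OP // → 6 // 6 = 1. Stack: [36, 1]
BINARY_OP | → 36 | 1 = 37. Stack: [37]
STORE_FAST n → n=37. Stack: []
LOAD_FAST_LOAD_FAST a,n → push 39,37. Stack: [39, 37]
COMPARE_OP bool(<) → 39 vs 37 = False. Stack: [False]
POP_JUMP_IF_FALSE → pop False; jump. Stack: []
LOAD_CONST → push 10. Stack: [10]
LOAD_FAST a → push 39. Stack: [10, 39]
BINARY_OP ^ → 10 ^ 39 = 45. Stack: [45]
LOAD_FAST b → push 6. Stack: [45, 6]
BINARY_OP + → 45 + 6 = 51. Stack: [51]
STORE_FAST t → t=51. Stack: []
LOAD_CONST → push 6. Stack: [6]
LOAD_FAST n → push 37. Stack: [6, 37]
BINARY_OP + → 6 + 37 = 43. Stack: [43]
STORE_FAST q → q=43. Stack: []
LOAD_FAST t → push 51. Stack: [51]
RETURN_VALUE → return 51.

51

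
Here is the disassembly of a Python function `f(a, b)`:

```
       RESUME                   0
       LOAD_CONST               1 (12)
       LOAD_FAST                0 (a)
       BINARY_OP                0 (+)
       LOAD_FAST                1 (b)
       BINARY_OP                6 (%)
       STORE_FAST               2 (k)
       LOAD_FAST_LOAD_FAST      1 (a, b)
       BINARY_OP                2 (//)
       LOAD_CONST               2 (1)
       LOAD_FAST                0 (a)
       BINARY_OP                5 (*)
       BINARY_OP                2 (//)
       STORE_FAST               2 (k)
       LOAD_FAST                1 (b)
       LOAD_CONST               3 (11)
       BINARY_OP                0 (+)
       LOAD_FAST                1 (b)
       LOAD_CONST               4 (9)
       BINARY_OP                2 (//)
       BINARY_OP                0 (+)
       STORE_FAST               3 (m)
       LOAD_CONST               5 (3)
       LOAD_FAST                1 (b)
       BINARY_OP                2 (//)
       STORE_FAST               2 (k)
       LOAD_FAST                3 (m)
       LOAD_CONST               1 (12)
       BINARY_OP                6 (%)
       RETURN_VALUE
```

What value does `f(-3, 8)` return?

7

LOAD_CONST → push 12. Stack: [12]
LOAD_FAST a → push -3. Stack: [12, -3]
BINARY_OP + → 12 + -3 = 9. Stack: [9]
LOAD_FAST b → push 8. Stack: [9, 8]
BINARY_OP % → 9 % 8 = 1. Stack: [1]
STORE_FAST k → k=1. Stack: []
LOAD_FAST_LOAD_FAST a,b → push -3,8. Stack: [-3, 8]
BINARY_OP // → -3 // 8 = -1. Stack: [-1]
LOAD_CONST → push 1. Stack: [-1, 1]
LOAD_FAST a → push -3. Stack: [-1, 1, -3]
BINARY_OP * → 1 * -3 = -3. Stack: [-1, -3]
BINARY_OP // → -1 // -3 = 0. Stack: [0]
STORE_FAST k → k=0. Stack: []
LOAD_FAST b → push 8. Stack: [8]
LOAD_CONST → push 11. Stack: [8, 11]
BINARY_OP + → 8 + 11 = 19. Stack: [19]
LOAD_FAST b → push 8. Stack: [19, 8]
LOAD_CONST → push 9. Stack: [19, 8, 9]
BINARY_OP // → 8 // 9 = 0. Stack: [19, 0]
BINARY_OP + → 19 + 0 = 19. Stack: [19]
STORE_FAST m → m=19. Stack: []
LOAD_CONST → push 3. Stack: [3]
LOAD_FAST b → push 8. Stack: [3, 8]
BINARY_OP // → 3 // 8 = 0. Stack: [0]
STORE_FAST k → k=0. Stack: []
LOAD_FAST m → push 19. Stack: [19]
LOAD_CONST → push 12. Stack: [19, 12]
BINARY_OP % → 19 % 12 = 7. Stack: [7]
RETURN_VALUE → return 7.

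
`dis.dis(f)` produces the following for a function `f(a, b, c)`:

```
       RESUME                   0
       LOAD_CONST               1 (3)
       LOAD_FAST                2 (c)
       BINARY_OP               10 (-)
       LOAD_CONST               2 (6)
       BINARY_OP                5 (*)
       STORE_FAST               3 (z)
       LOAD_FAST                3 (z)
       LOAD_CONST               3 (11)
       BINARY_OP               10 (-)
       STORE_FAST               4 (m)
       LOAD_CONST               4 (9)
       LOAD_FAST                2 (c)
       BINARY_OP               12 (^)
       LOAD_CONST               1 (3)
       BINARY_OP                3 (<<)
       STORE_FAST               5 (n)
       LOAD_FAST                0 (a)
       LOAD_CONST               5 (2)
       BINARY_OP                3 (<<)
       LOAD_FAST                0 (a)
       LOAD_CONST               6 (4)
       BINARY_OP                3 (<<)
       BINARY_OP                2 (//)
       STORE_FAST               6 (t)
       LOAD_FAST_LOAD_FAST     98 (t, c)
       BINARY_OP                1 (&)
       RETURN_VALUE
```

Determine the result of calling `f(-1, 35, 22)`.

0

LOAD_CONST → push 3. Stack: [3]
LOAD_FAST c → push 22. Stack: [3, 22]
BINARY_OP - → 3 - 22 = -19. Stack: [-19]
LOAD_CONST → push 6. Stack: [-19, 6]
BINARY_OP * → -19 * 6 = -114. Stack: [-114]
STORE_FAST z → z=-114. Stack: []
LOAD_FAST z → push -114. Stack: [-114]
LOAD_CONST → push 11. Stack: [-114, 11]
BINARY_OP - → -114 - 11 = -125. Stack: [-125]
STORE_FAST m → m=-125. Stack: []
LOAD_CONST → push 9. Stack: [9]
LOAD_FAST c → push 22. Stack: [9, 22]
BINARY_OP ^ → 9 ^ 22 = 31. Stack: [31]
LOAD_CONST → push 3. Stack: [31, 3]
BINARY_OP << → 31 << 3 = 248. Stack: [248]
STORE_FAST n → n=248. Stack: []
LOAD_FAST a → push -1. Stack: [-1]
LOAD_CONST → push 2. Stack: [-1, 2]
BINARY_OP << → -1 << 2 = -4. Stack: [-4]
LOAD_FAST a → push -1. Stack: [-4, -1]
LOAD_CONST → push 4. Stack: [-4, -1, 4]
BINARY_OP << → -1 << 4 = -16. Stack: [-4, -16]
BINARY_OP // → -4 // -16 = 0. Stack: [0]
STORE_FAST t → t=0. Stack: []
LOAD_FAST_LOAD_FAST t,c → push 0,22. Stack: [0, 22]
BINARY_OP & → 0 & 22 = 0. Stack: [0]
RETURN_VALUE → return 0.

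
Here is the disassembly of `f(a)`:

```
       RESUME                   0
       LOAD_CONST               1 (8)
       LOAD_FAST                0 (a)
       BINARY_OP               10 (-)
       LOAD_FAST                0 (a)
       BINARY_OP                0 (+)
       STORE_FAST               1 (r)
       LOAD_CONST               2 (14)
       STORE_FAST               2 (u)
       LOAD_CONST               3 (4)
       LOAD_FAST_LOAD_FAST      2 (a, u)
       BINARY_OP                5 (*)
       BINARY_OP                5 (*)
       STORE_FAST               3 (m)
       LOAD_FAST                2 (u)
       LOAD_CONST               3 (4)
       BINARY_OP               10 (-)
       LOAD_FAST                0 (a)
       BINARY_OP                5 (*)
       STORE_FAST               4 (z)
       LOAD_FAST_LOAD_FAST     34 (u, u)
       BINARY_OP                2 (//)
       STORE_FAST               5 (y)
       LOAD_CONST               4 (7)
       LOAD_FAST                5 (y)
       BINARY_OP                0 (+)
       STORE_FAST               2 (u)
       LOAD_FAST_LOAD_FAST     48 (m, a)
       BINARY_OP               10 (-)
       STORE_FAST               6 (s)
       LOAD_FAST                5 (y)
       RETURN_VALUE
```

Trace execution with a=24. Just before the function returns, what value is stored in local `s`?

LOAD_CONST → push 8. Stack: [8]
LOAD_FAST a → push 24. Stack: [8, 24]
BINARY_OP - → 8 - 24 = -16. Stack: [-16]
LOAD_FAST a → push 24. Stack: [-16, 24]
BINARY_OP + → -16 + 24 = 8. Stack: [8]
STORE_FAST r → r=8. Stack: []
LOAD_CONST → push 14. Stack: [14]
STORE_FAST u → u=14. Stack: []
LOAD_CONST → push 4. Stack: [4]
LOAD_FAST_LOAD_FAST a,u → push 24,14. Stack: [4, 24, 14]
BINARY_OP * → 24 * 14 = 336. Stack: [4, 336]
BINARY_OP * → 4 * 336 = 1344. Stack: [1344]
STORE_FAST m → m=1344. Stack: []
LOAD_FAST u → push 14. Stack: [14]
LOAD_CONST → push 4. Stack: [14, 4]
BINARY_OP - → 14 - 4 = 10. Stack: [10]
LOAD_FAST a → push 24. Stack: [10, 24]
BINARY_OP * → 10 * 24 = 240. Stack: [240]
STORE_FAST z → z=240. Stack: []
LOAD_FAST_LOAD_FAST u,u → push 14,14. Stack: [14, 14]
BINARY_OP // → 14 // 14 = 1. Stack: [1]
STORE_FAST y → y=1. Stack: []
LOAD_CONST → push 7. Stack: [7]
LOAD_FAST y → push 1. Stack: [7, 1]
BINARY_OP + → 7 + 1 = 8. Stack: [8]
STORE_FAST u → u=8. Stack: []
LOAD_FAST_LOAD_FAST m,a → push 1344,24. Stack: [1344, 24]
BINARY_OP - → 1344 - 24 = 1320. Stack: [1320]
STORE_FAST s → s=1320. Stack: []
LOAD_FAST y → push 1. Stack: [1]
RETURN_VALUE → return 1.

1320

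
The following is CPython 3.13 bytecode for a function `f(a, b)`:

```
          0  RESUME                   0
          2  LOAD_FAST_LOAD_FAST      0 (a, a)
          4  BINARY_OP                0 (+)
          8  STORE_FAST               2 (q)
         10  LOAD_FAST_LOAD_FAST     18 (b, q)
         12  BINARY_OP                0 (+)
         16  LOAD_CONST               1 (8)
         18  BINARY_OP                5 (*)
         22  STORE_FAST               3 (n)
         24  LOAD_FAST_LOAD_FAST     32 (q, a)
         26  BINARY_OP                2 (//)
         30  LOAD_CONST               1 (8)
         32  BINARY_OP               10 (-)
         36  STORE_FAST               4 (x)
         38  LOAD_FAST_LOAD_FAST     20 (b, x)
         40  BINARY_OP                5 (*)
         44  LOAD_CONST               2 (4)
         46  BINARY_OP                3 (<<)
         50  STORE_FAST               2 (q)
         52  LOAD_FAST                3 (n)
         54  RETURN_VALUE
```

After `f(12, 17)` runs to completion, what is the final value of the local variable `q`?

LOAD_FAST_LOAD_FAST a,a → push 12,12. Stack: [12, 12]
BINARY_OP + → 12 + 12 = 24. Stack: [24]
STORE_FAST q → q=24. Stack: []
LOAD_FAST_LOAD_FAST b,q → push 17,24. Stack: [17, 24]
BINARY_OP + → 17 + 24 = 41. Stack: [41]
LOAD_CONST → push 8. Stack: [41, 8]
BINARY_OP * → 41 * 8 = 328. Stack: [328]
STORE_FAST n → n=328. Stack: []
LOAD_FAST_LOAD_FAST q,a → push 24,12. Stack: [24, 12]
BINARY_OP // → 24 // 12 = 2. Stack: [2]
LOAD_CONST → push 8. Stack: [2, 8]
BINARY_OP - → 2 - 8 = -6. Stack: [-6]
STORE_FAST x → x=-6. Stack: []
LOAD_FAST_LOAD_FAST b,x → push 17,-6. Stack: [17, -6]
BINARY_OP * → 17 * -6 = -102. Stack: [-102]
LOAD_CONST → push 4. Stack: [-102, 4]
BINARY_OP << → -102 << 4 = -1632. Stack: [-1632]
STORE_FAST q → q=-1632. Stack: []
LOAD_FAST n → push 328. Stack: [328]
RETURN_VALUE → return 328.

-1632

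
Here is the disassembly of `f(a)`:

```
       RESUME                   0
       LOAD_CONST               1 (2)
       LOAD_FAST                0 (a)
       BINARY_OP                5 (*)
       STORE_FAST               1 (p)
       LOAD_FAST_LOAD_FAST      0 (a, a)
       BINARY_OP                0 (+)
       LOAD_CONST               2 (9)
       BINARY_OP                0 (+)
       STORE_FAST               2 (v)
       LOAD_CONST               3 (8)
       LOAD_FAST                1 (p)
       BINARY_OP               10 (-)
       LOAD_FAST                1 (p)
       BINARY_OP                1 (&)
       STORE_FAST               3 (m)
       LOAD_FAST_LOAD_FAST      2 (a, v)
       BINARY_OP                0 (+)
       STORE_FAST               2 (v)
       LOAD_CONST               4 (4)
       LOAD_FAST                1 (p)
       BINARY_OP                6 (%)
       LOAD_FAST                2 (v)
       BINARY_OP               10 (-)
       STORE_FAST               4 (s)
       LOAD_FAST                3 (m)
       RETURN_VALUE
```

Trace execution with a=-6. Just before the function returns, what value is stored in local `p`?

LOAD_CONST → push 2. Stack: [2]
LOAD_FAST a → push -6. Stack: [2, -6]
BINARY_OP * → 2 * -6 = -12. Stack: [-12]
STORE_FAST p → p=-12. Stack: []
LOAD_FAST_LOAD_FAST a,a → push -6,-6. Stack: [-6, -6]
BINARY_OP + → -6 + -6 = -12. Stack: [-12]
LOAD_CONST → push 9. Stack: [-12, 9]
BINARY_OP + → -12 + 9 = -3. Stack: [-3]
STORE_FAST v → v=-3. Stack: []
LOAD_CONST → push 8. Stack: [8]
LOAD_FAST p → push -12. Stack: [8, -12]
BINARY_OP - → 8 - -12 = 20. Stack: [20]
LOAD_FAST p → push -12. Stack: [20, -12]
BINARY_OP & → 20 & -12 = 20. Stack: [20]
STORE_FAST m → m=20. Stack: []
LOAD_FAST_LOAD_FAST a,v → push -6,-3. Stack: [-6, -3]
BINARY_OP + → -6 + -3 = -9. Stack: [-9]
STORE_FAST v → v=-9. Stack: []
LOAD_CONST → push 4. Stack: [4]
LOAD_FAST p → push -12. Stack: [4, -12]
BINARY_OP % → 4 % -12 = -8. Stack: [-8]
LOAD_FAST v → push -9. Stack: [-8, -9]
BINARY_OP - → -8 - -9 = 1. Stack: [1]
STORE_FAST s → s=1. Stack: []
LOAD_FAST m → push 20. Stack: [20]
RETURN_VALUE → return 20.

-12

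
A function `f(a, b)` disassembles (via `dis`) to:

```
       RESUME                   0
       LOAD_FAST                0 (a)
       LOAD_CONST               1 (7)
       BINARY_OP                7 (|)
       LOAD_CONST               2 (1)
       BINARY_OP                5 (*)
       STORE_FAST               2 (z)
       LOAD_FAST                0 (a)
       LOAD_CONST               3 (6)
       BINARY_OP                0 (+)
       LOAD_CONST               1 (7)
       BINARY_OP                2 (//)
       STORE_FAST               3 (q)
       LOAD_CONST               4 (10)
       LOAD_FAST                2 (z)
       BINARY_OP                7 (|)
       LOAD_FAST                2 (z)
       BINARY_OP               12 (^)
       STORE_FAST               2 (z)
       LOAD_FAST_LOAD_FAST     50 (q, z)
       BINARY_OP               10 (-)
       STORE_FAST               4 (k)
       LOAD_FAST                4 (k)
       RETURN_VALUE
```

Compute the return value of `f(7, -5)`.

LOAD_FAST a → push 7. Stack: [7]
LOAD_CONST → push 7. Stack: [7, 7]
BINARY_OP | → 7 | 7 = 7. Stack: [7]
LOAD_CONST → push 1. Stack: [7, 1]
BINARY_OP * → 7 * 1 = 7. Stack: [7]
STORE_FAST z → z=7. Stack: []
LOAD_FAST a → push 7. Stack: [7]
LOAD_CONST → push 6. Stack: [7, 6]
BINARY_OP + → 7 + 6 = 13. Stack: [13]
LOAD_CONST → push 7. Stack: [13, 7]
BINARY_OP // → 13 // 7 = 1. Stack: [1]
STORE_FAST q → q=1. Stack: []
LOAD_CONST → push 10. Stack: [10]
LOAD_FAST z → push 7. Stack: [10, 7]
BINARY_OP | → 10 | 7 = 15. Stack: [15]
LOAD_FAST z → push 7. Stack: [15, 7]
BINARY_OP ^ → 15 ^ 7 = 8. Stack: [8]
STORE_FAST z → z=8. Stack: []
LOAD_FAST_LOAD_FAST q,z → push 1,8. Stack: [1, 8]
BINARY_OP - → 1 - 8 = -7. Stack: [-7]
STORE_FAST k → k=-7. Stack: []
LOAD_FAST k → push -7. Stack: [-7]
RETURN_VALUE → return -7.

-7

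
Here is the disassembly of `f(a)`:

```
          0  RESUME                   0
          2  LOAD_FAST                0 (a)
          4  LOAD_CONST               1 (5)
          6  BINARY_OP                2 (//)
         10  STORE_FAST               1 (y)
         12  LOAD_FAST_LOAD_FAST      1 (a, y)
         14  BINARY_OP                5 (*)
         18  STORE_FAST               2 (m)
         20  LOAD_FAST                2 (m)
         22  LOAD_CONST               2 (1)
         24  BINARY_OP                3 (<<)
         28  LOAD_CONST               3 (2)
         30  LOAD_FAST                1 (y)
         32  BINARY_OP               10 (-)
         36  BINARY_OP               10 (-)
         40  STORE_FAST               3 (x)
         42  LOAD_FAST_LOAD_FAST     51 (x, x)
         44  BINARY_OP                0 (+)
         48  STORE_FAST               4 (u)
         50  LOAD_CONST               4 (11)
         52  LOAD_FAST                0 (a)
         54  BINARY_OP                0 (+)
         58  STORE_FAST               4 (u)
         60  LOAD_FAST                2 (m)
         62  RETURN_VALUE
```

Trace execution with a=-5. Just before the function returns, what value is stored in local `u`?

LOAD_FAST a → push -5. Stack: [-5]
LOAD_CONST → push 5. Stack: [-5, 5]
BINARY_OP // → -5 // 5 = -1. Stack: [-1]
STORE_FAST y → y=-1. Stack: []
LOAD_FAST_LOAD_FAST a,y → push -5,-1. Stack: [-5, -1]
BINARY_OP * → -5 * -1 = 5. Stack: [5]
STORE_FAST m → m=5. Stack: []
LOAD_FAST m → push 5. Stack: [5]
LOAD_CONST → push 1. Stack: [5, 1]
BINARY_OP << → 5 << 1 = 10. Stack: [10]
LOAD_CONST → push 2. Stack: [10, 2]
LOAD_FAST y → push -1. Stack: [10, 2, -1]
BINARY_OP - → 2 - -1 = 3. Stack: [10, 3]
BINARY_OP - → 10 - 3 = 7. Stack: [7]
STORE_FAST x → x=7. Stack: []
LOAD_FAST_LOAD_FAST x,x → push 7,7. Stack: [7, 7]
BINARY_OP + → 7 + 7 = 14. Stack: [14]
STORE_FAST u → u=14. Stack: []
LOAD_CONST → push 11. Stack: [11]
LOAD_FAST a → push -5. Stack: [11, -5]
BINARY_OP + → 11 + -5 = 6. Stack: [6]
STORE_FAST u → u=6. Stack: []
LOAD_FAST m → push 5. Stack: [5]
RETURN_VALUE → return 5.

6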